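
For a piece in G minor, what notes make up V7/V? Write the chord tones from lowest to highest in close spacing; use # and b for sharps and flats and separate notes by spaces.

The slash means an applied dominant: we want the dominant of V. In G minor, V is D major, and its dominant is built on A.
Building a dominant seventh chord on A gives A-C#-E-G.

A C# E G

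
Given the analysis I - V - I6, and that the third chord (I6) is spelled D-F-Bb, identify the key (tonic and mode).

Bb major

The chord Bb/D is a major triad rooted on Bb; its label is I6.
If Bb is scale degree 1 and the mode makes that degree carry a major triad, the tonic is Bb and the mode is major.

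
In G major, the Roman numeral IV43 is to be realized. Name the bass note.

G

IV in G major has root C; the chord is C-E-G-B.
The figure 43 means second inversion — the fifth is in the bass.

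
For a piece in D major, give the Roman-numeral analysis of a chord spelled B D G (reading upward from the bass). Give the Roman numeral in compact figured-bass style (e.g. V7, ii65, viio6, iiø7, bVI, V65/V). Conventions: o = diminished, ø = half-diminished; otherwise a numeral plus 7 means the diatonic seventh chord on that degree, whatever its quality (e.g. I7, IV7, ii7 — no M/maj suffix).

IV6

Stacked in thirds the chord is G-B-D: a major triad on G.
In D major, G is the subdominant; the diatonic major triad there is IV.
With B in the bass the chord is in first inversion, so the figured bass is 6.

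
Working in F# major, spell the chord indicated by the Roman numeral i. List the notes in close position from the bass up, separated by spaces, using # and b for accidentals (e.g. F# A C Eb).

F# A C#

Scale degree 1 in F# major is F#; here the chord built on it is altered to a minor triad. i is the minor tonic, borrowed from the parallel minor.
So the chord is F#-A-C#.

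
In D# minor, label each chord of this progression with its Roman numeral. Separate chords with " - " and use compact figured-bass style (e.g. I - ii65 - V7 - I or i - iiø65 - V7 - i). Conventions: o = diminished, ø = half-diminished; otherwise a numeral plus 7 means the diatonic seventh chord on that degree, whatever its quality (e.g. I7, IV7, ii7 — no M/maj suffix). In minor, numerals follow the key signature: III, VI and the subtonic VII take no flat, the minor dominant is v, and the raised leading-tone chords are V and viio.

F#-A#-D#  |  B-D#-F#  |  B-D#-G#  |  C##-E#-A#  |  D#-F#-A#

F#-A#-D# has root D#, degree 1 in D# minor, so i6.
B-D#-F# has root B, degree 6 in D# minor, so VI.
B-D#-G#: root G# is the subdominant; minor triad there is iv6.
C##-E#-A# has root A#, degree 5 in D# minor, so V6.
D#-F#-A#: minor triad on D# = scale degree 1 → i.

i6 - VI - iv6 - V6 - i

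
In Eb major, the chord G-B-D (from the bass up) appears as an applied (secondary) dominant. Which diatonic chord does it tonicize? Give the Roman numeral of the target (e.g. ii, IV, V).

vi

The chord is a major triad on G.
A dominant resolves down a perfect fifth: G → C. In Eb major, C is scale degree 6, i.e. vi.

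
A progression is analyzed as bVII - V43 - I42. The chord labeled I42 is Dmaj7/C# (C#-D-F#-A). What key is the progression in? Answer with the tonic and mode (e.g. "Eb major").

I42 is given as C#-D-F#-A — a major seventh chord with root D.
If D is scale degree 1 and the mode makes that degree carry a major seventh chord, the tonic is D and the mode is major.

D major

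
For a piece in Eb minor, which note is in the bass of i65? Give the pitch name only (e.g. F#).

i in Eb minor has root Eb; the chord is Eb-Gb-Bb-Db.
The figure 65 means first inversion — the third is in the bass.

Gb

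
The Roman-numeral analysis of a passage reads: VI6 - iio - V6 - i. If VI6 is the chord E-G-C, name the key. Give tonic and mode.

The anchor chord is a major triad on C, labeled VI6.
Counting down 5 scale steps from C places the tonic on E; a major triad on degree 6 is diatonic only in minor.

E minor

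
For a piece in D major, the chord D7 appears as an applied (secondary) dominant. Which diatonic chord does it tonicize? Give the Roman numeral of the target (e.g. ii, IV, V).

IV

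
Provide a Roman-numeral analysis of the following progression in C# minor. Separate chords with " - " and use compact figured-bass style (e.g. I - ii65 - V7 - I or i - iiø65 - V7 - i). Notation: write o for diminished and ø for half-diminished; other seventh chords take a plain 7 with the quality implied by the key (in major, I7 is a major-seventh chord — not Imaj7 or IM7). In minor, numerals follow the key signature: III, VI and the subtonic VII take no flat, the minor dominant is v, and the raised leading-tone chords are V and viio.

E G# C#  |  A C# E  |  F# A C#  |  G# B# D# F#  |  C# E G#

E-G#-C# has root C#, degree 1 in C# minor, so i6.
A-C#-E: root A is the submediant; major triad there is VI.
F#-A-C#: root F# is the subdominant; minor triad there is iv.
G#-B#-D#-F#: root G# is the dominant; dominant seventh chord there is V7.
C#-E-G#: root C# is the tonic; minor triad there is i.

i6 - VI - iv - V7 - i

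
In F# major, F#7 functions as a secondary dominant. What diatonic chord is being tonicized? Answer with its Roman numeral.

The chord is a dominant seventh chord on F#.
A dominant resolves down a perfect fifth: F# → B. In F# major, B is scale degree 4, i.e. IV.

IV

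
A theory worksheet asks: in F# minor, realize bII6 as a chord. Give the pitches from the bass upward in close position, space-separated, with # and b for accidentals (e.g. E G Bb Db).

B D G

bII6 is the Neapolitan sixth — a major triad on the lowered second degree, here in its customary first inversion. In F# minor that root is G.
So the chord is G-B-D.
With the 6 figure the chord is in first inversion; from the bass B upward in close position it reads B-D-G.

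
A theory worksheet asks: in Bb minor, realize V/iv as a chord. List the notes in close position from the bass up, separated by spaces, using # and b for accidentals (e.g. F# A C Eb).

Bb D F

V/iv is a secondary dominant — the dominant triad of iv. iv in Bb minor is Eb, so the applied chord's root is Bb, a perfect fifth above.
Building a major triad on Bb gives Bb-D-F.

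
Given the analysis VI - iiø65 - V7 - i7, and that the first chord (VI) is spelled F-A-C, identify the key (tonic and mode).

A minor

The anchor chord is a major triad on F, labeled VI.
VI on F implies F is the submediant; that puts the tonic at A, and the uppercase numeral fits minor mode.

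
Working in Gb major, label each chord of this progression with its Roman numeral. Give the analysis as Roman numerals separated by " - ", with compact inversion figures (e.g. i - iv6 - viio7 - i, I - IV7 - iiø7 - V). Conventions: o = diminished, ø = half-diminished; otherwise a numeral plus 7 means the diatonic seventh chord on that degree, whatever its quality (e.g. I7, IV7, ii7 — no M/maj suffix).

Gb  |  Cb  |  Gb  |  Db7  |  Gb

Gb: root Gb is the tonic; major triad there is I.
Cb has root Cb, degree 4 in Gb major, so IV.
Gb: major triad on Gb = scale degree 1 → I.
Db7: dominant seventh chord on Db = scale degree 5 → V7.
Gb: root Gb is the tonic; major triad there is I.

I - IV - I - V7 - I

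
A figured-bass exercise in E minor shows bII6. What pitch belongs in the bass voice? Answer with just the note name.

A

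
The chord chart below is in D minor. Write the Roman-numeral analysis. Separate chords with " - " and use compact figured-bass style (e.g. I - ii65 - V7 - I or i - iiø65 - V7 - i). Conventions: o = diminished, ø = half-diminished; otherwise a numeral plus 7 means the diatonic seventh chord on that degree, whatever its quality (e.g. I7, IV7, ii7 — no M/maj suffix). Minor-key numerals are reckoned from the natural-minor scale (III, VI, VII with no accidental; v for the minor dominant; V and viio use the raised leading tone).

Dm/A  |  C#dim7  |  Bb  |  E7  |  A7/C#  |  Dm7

i64 - viio7 - VI - V7/V - V65 - i7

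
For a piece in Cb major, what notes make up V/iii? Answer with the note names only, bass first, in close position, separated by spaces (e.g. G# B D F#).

Bb D F

The slash means an applied dominant: we want the dominant of iii. In Cb major, iii is Eb minor, and its dominant is built on Bb.
Building a major triad on Bb gives Bb-D-F.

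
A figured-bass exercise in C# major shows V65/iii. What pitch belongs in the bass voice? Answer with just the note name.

D##

The applied chord V65/iii is rooted on B#: B#-D##-F##-A#.
The figure 65 means first inversion — the third is in the bass.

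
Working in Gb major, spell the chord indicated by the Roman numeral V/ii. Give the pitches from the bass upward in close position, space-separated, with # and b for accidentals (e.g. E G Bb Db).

Eb G Bb

The slash means an applied dominant: we want the dominant of ii. In Gb major, ii is Ab minor, and its dominant is built on Eb.
Building a major triad on Eb gives Eb-G-Bb.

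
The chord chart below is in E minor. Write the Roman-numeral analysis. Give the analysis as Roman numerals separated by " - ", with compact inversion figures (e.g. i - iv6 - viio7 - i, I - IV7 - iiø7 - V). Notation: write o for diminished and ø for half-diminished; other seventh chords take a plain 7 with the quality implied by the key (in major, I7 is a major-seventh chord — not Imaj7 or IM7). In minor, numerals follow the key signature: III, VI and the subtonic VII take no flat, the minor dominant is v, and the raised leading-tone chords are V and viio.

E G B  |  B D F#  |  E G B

E-G-B: minor triad on E = scale degree 1 → i.
B-D-F#: root B is the dominant; minor triad there is v.
E-G-B: minor triad on E = scale degree 1 → i.

i - v - i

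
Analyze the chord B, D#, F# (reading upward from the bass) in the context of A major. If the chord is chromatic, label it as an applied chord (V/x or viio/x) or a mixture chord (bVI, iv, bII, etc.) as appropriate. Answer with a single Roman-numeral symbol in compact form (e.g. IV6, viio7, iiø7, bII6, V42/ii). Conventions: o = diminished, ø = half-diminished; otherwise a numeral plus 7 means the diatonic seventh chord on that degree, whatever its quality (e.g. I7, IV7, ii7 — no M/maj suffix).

V/V

Stacked in thirds the chord is B-D#-F#: a major triad on B.
B is not a diatonic chord root with this quality in A major, but it lies a perfect fifth above E (V), so the chord functions as an applied dominant of V.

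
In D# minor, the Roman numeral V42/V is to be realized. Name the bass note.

The applied chord V42/V is rooted on E#: E#-G##-B#-D#.
The figure 42 means third inversion — the seventh is in the bass.

D#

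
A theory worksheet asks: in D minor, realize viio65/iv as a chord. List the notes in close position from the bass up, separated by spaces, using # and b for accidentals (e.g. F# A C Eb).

viio65/iv is a secondary leading-tone chord. The target iv is G in D minor; the applied chord is rooted a semitone below, on F#.
Building a fully diminished seventh chord on F# gives F#-A-C-Eb.
With the 65 figure the chord is in first inversion; from the bass A upward in close position it reads A-C-Eb-F#.

A C Eb F#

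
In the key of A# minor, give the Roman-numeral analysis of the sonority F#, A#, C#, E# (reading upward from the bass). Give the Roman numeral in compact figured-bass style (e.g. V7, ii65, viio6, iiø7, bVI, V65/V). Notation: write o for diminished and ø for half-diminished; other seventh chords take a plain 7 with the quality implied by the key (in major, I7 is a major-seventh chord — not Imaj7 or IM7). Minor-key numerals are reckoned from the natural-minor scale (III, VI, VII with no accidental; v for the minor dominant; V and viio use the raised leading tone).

VI7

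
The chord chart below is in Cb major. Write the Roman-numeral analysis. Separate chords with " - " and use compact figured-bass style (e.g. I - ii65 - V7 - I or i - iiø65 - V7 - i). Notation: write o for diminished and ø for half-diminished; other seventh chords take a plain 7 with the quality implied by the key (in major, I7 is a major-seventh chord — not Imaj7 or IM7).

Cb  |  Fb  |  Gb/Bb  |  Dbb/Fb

I - IV - V6 - bII6

Cb: root Cb is the tonic; major triad there is I.
Fb: major triad on Fb = scale degree 4 → IV.
Gb/Bb: root Gb is the dominant; major triad there is V6.
Dbb/Fb: Dbb with this quality isn't in the key; a major triad on b2 is the Neapolitan sixth, bII6 (third, Fb, in the bass — hence the 6).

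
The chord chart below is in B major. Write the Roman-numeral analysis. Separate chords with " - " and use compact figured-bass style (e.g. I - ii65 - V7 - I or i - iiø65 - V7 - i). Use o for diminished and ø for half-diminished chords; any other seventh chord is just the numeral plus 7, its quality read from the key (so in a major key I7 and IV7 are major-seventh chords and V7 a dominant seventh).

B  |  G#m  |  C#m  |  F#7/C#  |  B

I - vi - ii - V43 - I

B: root B is the tonic; major triad there is I.
G#m: root G# is the submediant; minor triad there is vi.
C#m: minor triad on C# = scale degree 2 → ii.
F#7/C# has root F#, degree 5 in B major, so V43.
B: root B is the tonic; major triad there is I.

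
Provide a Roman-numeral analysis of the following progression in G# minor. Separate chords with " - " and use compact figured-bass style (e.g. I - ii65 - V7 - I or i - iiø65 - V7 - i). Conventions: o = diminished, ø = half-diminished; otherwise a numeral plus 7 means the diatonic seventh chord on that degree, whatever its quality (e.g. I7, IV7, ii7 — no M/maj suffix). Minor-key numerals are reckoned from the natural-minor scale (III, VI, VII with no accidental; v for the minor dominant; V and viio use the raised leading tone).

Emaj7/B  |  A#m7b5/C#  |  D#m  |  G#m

VI43 - iiø65 - v - i

Emaj7/B: major seventh chord on E = scale degree 6 → VI43.
A#m7b5/C# has root A#, degree 2 in G# minor, so iiø65.
D#m: root D# is the dominant; minor triad there is v.
G#m has root G#, degree 1 in G# minor, so i.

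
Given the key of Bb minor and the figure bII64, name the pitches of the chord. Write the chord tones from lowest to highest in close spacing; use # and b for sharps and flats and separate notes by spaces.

Gb Cb Eb

bII64 is the Neapolitan chord — a major triad on the lowered second degree. In Bb minor that root is Cb.
So the chord is Cb-Eb-Gb.
The figured bass 64 indicates second inversion, placing the fifth (Gb) in the bass: Gb-Cb-Eb.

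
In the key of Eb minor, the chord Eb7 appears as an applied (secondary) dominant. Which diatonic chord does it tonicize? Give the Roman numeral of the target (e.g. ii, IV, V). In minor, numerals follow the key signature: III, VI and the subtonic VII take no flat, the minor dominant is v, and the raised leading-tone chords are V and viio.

The chord is a dominant seventh chord on Eb.
A dominant resolves down a perfect fifth: Eb → Ab. In Eb minor, Ab is scale degree 4, i.e. iv.

iv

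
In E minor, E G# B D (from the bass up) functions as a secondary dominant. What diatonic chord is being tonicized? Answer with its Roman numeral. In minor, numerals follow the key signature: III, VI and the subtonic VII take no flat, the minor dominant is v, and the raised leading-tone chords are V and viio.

iv

The chord is a dominant seventh chord on E.
A dominant resolves down a perfect fifth: E → A. In E minor, A is scale degree 4, i.e. iv.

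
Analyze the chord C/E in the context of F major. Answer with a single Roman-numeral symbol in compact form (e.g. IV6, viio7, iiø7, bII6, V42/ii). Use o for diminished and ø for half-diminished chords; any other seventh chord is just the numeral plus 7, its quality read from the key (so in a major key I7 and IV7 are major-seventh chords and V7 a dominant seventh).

V6

Stacked in thirds the chord is C-E-G: a major triad on C.
In F major, C is the dominant; the diatonic major triad there is V.
With E in the bass the chord is in first inversion, so the figured bass is 6.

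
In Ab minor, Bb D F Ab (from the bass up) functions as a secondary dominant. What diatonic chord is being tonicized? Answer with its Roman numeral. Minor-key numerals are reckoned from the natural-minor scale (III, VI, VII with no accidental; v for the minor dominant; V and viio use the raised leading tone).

V

The chord is a dominant seventh chord on Bb.
A dominant resolves down a perfect fifth: Bb → Eb. In Ab minor, Eb is scale degree 5, i.e. V.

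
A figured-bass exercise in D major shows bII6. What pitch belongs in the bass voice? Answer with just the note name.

G

bII in D major has root Eb; the chord is Eb-G-Bb.
The figure 6 means first inversion — the third is in the bass.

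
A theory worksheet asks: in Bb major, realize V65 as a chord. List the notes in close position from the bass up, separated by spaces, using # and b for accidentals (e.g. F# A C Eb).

A C Eb F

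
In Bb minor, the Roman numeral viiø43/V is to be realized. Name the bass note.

Bb

The applied chord viiø43/V is rooted on E: E-G-Bb-D.
The figure 43 means second inversion — the fifth is in the bass.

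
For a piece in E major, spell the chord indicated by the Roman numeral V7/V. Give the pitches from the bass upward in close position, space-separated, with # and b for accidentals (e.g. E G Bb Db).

F# A# C# E

V7/V is a secondary dominant — the dominant seventh of V. V in E major is B, so the applied chord's root is F#, a perfect fifth above.
Building a dominant seventh chord on F# gives F#-A#-C#-E.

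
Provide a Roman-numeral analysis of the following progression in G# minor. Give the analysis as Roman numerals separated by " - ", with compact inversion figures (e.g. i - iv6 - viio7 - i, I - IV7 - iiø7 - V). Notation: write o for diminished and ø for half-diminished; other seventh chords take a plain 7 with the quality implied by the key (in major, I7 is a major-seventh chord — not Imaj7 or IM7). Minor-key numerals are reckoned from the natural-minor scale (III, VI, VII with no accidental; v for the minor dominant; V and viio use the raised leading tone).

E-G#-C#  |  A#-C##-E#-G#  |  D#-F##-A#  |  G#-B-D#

iv6 - V7/V - V - i

E-G#-C#: root C# is the subdominant; minor triad there is iv6.
A#-C##-E#-G#: chromatic; A# is V of V, so V7/V.
D#-F##-A# has root D#, degree 5 in G# minor, so V.
G#-B-D# has root G#, degree 1 in G# minor, so i.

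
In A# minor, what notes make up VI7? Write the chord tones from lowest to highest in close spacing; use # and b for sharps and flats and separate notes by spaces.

F# A# C# E#

In A# minor, the sixth degree is F#, and the diatonic chord built there is a major seventh chord.
Stacking thirds from F# gives F#-A#-C#-E#.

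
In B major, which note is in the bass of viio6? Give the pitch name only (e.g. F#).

C#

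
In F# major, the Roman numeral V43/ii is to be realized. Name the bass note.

The applied chord V43/ii is rooted on D#: D#-F##-A#-C#.
The figure 43 means second inversion — the fifth is in the bass.

A#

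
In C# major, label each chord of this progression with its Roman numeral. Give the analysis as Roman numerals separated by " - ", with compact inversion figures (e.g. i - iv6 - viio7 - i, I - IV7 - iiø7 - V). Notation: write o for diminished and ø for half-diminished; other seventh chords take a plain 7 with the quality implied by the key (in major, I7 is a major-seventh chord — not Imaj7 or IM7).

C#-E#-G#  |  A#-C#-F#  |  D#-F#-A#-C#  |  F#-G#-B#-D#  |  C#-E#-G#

I - IV6 - ii7 - V42 - I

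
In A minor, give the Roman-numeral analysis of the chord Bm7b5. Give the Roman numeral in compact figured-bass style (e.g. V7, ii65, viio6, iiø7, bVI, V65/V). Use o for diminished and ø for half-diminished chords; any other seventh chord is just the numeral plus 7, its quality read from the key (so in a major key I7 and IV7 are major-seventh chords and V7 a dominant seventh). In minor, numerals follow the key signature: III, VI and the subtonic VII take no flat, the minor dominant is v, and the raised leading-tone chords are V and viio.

iiø7

The pitches B-D-F-A form a half-diminished seventh chord rooted on B.
B is scale degree 2 in A minor, and a half-diminished seventh chord on that degree is written iiø7.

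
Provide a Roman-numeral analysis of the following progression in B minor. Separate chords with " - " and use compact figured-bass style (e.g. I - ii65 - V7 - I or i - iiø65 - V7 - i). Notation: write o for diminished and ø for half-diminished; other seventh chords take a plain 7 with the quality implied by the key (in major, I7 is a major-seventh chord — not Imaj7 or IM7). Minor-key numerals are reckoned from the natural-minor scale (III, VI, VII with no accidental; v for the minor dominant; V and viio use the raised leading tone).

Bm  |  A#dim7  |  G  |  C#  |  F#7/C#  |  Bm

i - viio7 - VI - V/V - V43 - i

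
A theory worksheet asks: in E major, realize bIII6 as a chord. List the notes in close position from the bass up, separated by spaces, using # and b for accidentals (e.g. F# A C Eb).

B D G

Scale degree 3 in E major is G#; lowering it a half step gives G. bIII6 is a major triad on the lowered third degree, borrowed from the parallel minor.
So the chord is G-B-D.
With the 6 figure the chord is in first inversion; from the bass B upward in close position it reads B-D-G.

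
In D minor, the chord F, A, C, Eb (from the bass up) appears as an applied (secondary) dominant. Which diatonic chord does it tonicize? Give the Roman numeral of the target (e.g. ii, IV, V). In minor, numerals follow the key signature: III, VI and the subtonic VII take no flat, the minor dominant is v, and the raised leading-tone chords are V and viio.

VI

The chord is a dominant seventh chord on F.
A dominant resolves down a perfect fifth: F → Bb. In D minor, Bb is scale degree 6, i.e. VI.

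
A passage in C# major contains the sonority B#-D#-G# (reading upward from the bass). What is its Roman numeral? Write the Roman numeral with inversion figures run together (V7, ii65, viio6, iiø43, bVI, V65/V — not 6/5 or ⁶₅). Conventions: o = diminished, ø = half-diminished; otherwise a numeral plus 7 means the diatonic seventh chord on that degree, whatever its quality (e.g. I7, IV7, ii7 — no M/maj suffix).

V6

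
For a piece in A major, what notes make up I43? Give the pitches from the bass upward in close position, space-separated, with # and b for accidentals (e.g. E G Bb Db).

E G# A C#

In A major, scale degree 1 is A, and the diatonic chord built there is a major seventh chord.
That chord is spelled A-C#-E-G#.
With the 43 figure the chord is in second inversion; from the bass E upward in close position it reads E-G#-A-C#.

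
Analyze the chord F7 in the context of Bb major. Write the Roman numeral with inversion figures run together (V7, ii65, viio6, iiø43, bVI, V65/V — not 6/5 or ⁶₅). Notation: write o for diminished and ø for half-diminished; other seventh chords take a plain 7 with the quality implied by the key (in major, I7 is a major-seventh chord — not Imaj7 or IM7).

The pitches F-A-C-Eb form a dominant seventh chord rooted on F.
In Bb major, F is the dominant; the diatonic dominant seventh chord there is V7.

V7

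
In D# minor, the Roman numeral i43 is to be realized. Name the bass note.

A#

i in D# minor has root D#; the chord is D#-F#-A#-C#.
The figure 43 means second inversion — the fifth is in the bass.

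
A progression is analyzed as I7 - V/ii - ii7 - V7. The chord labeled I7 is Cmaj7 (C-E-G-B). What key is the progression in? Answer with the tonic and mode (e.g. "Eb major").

C major

The chord Cmaj7 is a major seventh chord rooted on C; its label is I7.
If C is scale degree 1 and the mode makes that degree carry a major seventh chord, the tonic is C and the mode is major.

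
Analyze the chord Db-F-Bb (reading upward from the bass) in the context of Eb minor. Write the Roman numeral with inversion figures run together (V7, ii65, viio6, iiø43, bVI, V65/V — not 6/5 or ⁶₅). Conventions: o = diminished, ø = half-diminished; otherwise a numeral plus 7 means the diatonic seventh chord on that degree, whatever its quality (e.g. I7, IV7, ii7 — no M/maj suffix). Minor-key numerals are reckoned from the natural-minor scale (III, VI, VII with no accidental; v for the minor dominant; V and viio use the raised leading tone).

The pitches Bb-Db-F form a minor triad rooted on Bb.
In Eb minor, Bb is the dominant; the diatonic minor triad there is v.
With Db in the bass the chord is in first inversion, so the figured bass is 6.

v6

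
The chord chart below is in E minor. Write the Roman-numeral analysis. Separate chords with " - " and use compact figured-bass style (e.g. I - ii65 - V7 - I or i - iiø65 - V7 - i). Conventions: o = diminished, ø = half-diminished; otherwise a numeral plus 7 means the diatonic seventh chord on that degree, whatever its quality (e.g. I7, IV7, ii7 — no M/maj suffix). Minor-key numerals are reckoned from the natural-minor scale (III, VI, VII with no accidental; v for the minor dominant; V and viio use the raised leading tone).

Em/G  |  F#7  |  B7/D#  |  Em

Em/G: minor triad on E = scale degree 1 → i6.
F#7: a dominant seventh chord on F#, the applied dominant of V → V7/V.
B7/D#: root B is the dominant; dominant seventh chord there is V65.
Em: minor triad on E = scale degree 1 → i.

i6 - V7/V - V65 - i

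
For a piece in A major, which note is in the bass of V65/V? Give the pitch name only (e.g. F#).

D#

The applied chord V65/V is rooted on B: B-D#-F#-A.
The figure 65 means first inversion — the third is in the bass.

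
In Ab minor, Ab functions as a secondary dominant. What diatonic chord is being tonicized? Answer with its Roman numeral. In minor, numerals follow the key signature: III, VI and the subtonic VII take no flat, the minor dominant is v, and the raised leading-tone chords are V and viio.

The chord is a major triad on Ab.
A dominant resolves down a perfect fifth: Ab → Db. In Ab minor, Db is scale degree 4, i.e. iv.

iv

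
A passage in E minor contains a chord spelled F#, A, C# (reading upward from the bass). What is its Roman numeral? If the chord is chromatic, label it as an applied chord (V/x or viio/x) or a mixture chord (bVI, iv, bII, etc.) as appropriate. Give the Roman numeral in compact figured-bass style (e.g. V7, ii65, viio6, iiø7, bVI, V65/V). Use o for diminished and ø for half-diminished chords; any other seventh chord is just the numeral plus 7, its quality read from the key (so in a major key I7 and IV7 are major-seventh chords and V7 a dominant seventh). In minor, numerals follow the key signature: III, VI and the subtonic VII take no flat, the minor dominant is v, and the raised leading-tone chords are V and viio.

The pitches F#-A-C# form a minor triad rooted on F#.
F# is the second degree of E minor. This is the minor supertonic, borrowed from the parallel major (the Dorian ii).

ii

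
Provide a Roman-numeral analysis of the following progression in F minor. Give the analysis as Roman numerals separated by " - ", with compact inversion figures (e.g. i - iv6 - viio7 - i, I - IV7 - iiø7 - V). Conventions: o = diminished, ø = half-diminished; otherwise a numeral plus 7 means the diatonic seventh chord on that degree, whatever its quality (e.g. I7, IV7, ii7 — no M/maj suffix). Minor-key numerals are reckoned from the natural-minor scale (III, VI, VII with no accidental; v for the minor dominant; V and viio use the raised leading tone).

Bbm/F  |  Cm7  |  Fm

iv64 - v7 - i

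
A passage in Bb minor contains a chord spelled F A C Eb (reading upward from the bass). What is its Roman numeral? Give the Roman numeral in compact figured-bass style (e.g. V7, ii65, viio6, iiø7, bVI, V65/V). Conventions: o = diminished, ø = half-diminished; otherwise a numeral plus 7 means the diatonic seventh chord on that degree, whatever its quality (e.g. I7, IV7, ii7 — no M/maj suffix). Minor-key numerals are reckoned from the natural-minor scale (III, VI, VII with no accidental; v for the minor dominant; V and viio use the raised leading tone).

The pitches F-A-C-Eb form a dominant seventh chord rooted on F.
F is scale degree 5 in Bb minor, and a dominant seventh chord on that degree is written V7.

V7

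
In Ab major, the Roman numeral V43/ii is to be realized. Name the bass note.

The applied chord V43/ii is rooted on F: F-A-C-Eb.
The figure 43 means second inversion — the fifth is in the bass.

C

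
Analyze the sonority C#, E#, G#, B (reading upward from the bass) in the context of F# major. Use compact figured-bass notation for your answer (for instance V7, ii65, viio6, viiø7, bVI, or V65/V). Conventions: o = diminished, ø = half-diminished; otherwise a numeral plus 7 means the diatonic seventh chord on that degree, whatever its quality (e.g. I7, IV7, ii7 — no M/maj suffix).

The pitches C#-E#-G#-B form a dominant seventh chord rooted on C#.
C# is scale degree 5 in F# major, and a dominant seventh chord on that degree is written V7.

V7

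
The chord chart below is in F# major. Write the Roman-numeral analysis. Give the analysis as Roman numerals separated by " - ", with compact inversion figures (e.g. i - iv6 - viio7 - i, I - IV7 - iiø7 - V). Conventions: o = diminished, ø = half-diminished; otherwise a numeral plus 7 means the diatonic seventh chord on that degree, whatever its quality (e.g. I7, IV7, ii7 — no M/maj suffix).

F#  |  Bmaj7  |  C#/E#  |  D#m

I - IV7 - V6 - vi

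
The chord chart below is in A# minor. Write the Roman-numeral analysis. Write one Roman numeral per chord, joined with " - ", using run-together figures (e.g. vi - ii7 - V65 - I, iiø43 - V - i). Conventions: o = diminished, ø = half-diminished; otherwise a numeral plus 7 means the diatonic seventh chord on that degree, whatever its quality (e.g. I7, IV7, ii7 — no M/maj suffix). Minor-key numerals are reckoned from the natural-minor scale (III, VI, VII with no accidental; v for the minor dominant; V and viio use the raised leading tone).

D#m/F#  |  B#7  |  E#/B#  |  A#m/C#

D#m/F# has root D#, degree 4 in A# minor, so iv6.
B#7: chromatic; B# is V of V, so V7/V.
E#/B#: major triad on E# = scale degree 5 → V64.
A#m/C#: root A# is the tonic; minor triad there is i6.

iv6 - V7/V - V64 - i6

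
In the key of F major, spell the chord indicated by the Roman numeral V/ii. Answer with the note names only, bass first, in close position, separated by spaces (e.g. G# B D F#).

The slash means an applied dominant: we want the dominant of ii. In F major, ii is G minor, and its dominant is built on D.
Building a major triad on D gives D-F#-A.

D F# A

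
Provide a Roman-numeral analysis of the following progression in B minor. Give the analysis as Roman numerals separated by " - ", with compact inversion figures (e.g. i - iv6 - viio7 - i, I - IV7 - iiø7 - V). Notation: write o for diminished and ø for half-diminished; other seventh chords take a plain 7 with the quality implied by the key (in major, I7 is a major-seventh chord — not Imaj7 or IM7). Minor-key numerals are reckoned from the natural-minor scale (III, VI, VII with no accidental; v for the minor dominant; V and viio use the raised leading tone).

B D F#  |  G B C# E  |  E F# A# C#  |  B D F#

B-D-F#: root B is the tonic; minor triad there is i.
G-B-C#-E has root C#, degree 2 in B minor, so iiø43.
E-F#-A#-C# has root F#, degree 5 in B minor, so V42.
B-D-F#: minor triad on B = scale degree 1 → i.

i - iiø43 - V42 - i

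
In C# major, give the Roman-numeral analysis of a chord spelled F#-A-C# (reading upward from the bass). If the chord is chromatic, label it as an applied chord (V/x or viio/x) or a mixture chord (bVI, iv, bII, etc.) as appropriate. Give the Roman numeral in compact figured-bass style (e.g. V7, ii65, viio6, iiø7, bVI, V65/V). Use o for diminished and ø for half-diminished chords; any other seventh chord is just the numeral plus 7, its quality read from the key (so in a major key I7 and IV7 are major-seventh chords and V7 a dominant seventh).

Stacked in thirds the chord is F#-A-C#: a minor triad on F#.
F# is the fourth degree of C# major. This is the minor subdominant, borrowed from the parallel minor.

iv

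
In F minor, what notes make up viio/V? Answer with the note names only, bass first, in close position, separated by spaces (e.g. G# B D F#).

B D F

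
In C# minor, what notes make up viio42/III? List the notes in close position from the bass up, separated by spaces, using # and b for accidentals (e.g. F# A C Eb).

C D# F# A

viio42/III is a secondary leading-tone chord. The target III is E in C# minor; the applied chord is rooted a semitone below, on D#.
Building a fully diminished seventh chord on D# gives D#-F#-A-C.
With the 42 figure the chord is in third inversion; from the bass C upward in close position it reads C-D#-F#-A.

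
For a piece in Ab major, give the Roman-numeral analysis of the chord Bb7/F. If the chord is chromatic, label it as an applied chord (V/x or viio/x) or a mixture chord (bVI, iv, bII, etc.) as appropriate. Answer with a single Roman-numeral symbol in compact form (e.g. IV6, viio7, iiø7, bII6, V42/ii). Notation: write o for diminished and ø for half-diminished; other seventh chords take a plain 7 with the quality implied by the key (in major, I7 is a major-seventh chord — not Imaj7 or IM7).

V43/V

Stacked in thirds the chord is Bb-D-F-Ab: a dominant seventh chord on Bb.
Bb is not a diatonic chord root with this quality in Ab major, but it lies a perfect fifth above Eb (V), so the chord functions as an applied dominant of V.
With F in the bass the chord is in second inversion, so the figured bass is 43.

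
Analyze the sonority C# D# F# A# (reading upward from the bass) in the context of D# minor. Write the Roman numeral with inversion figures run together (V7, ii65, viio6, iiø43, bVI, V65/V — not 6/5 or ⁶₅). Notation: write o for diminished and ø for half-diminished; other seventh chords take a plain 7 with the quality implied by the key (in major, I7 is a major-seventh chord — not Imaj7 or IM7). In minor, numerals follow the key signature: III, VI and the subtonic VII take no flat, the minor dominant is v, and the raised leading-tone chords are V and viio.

Stacked in thirds the chord is D#-F#-A#-C#: a minor seventh chord on D#.
In D# minor, D# is the tonic; the diatonic minor seventh chord there is i7.
With C# in the bass the chord is in third inversion, so the figured bass is 42.

i42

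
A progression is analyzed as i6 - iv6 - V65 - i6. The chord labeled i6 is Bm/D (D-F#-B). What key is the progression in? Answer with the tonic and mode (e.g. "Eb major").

B minor

The chord Bm/D is a minor triad rooted on B; its label is i6.
If B is scale degree 1 and the mode makes that degree carry a minor triad, the tonic is B and the mode is minor.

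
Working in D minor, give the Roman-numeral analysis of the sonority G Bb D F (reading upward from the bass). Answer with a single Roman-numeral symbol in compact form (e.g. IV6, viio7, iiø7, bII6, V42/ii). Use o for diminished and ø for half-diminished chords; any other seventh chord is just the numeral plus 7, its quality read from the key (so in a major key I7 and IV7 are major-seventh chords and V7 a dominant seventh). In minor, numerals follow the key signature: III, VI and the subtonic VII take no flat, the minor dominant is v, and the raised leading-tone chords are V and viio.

iv7

Stacked in thirds the chord is G-Bb-D-F: a minor seventh chord on G.
G is scale degree 4 in D minor, and a minor seventh chord on that degree is written iv7.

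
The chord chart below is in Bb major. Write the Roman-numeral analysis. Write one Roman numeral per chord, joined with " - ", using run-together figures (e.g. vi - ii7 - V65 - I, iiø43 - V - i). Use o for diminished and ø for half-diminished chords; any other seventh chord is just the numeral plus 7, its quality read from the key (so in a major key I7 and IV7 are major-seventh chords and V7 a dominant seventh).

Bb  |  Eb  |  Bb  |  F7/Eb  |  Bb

I - IV - I - V42 - I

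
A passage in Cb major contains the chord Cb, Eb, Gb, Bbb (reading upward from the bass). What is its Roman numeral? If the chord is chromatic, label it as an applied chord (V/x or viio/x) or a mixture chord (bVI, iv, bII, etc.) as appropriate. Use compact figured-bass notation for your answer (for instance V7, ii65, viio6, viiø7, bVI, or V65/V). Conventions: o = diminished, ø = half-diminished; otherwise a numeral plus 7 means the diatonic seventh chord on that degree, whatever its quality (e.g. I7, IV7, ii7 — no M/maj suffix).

V7/IV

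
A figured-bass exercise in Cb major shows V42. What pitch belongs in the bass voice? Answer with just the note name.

Fb

V in Cb major has root Gb; the chord is Gb-Bb-Db-Fb.
The figure 42 means third inversion — the seventh is in the bass.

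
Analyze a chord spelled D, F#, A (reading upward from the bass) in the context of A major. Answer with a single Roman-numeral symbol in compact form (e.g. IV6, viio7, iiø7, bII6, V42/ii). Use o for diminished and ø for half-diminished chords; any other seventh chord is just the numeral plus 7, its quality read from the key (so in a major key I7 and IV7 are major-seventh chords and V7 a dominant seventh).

Stacked in thirds the chord is D-F#-A: a major triad on D.
In A major, D is the subdominant; the diatonic major triad there is IV.

IV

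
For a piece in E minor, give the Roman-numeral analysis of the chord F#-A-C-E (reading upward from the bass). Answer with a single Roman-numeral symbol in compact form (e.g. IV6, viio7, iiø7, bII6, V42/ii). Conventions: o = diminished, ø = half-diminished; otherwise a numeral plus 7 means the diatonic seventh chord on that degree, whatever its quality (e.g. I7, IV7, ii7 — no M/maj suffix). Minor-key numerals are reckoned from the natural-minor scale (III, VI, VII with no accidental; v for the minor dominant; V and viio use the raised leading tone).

iiø7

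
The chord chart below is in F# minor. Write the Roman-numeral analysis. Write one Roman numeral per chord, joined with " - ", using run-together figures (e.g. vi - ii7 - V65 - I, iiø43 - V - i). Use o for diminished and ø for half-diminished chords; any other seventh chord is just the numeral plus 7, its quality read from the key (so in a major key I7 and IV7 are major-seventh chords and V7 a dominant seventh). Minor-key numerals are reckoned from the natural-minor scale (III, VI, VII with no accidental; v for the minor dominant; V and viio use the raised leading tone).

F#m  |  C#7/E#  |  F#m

i - V65 - i

F#m: minor triad on F# = scale degree 1 → i.
C#7/E#: dominant seventh chord on C# = scale degree 5 → V65.
F#m: minor triad on F# = scale degree 1 → i.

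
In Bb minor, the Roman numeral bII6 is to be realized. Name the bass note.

Eb

bII in Bb minor has root Cb; the chord is Cb-Eb-Gb.
The figure 6 means first inversion — the third is in the bass.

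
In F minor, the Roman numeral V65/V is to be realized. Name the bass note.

The applied chord V65/V is rooted on G: G-B-D-F.
The figure 65 means first inversion — the third is in the bass.

B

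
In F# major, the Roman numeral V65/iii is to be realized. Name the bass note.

G##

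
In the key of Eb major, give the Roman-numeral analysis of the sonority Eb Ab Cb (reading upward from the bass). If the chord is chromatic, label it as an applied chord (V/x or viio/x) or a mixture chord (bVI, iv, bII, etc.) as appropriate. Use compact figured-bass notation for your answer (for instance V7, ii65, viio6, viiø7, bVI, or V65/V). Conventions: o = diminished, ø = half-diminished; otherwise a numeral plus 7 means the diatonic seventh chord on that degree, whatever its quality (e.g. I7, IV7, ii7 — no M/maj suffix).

iv64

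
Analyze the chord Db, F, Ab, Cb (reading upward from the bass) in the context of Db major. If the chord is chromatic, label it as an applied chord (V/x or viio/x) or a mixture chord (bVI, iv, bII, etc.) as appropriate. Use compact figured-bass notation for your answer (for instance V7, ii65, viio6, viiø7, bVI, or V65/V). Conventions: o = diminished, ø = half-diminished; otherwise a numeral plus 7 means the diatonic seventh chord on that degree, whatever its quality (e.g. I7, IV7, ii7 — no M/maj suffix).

V7/IV

The pitches Db-F-Ab-Cb form a dominant seventh chord rooted on Db.
Db is not a diatonic chord root with this quality in Db major, but it lies a perfect fifth above Gb (IV), so the chord functions as an applied dominant of IV.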